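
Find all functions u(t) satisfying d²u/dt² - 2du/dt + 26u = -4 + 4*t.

Characteristic equation r² - 2r + 26 = 0 has discriminant (-2)² - 4·(26) = -100 < 0, so r = 1 ± 5i.
Hence u_h = C1*cos(5*t)*exp(t) + C2*exp(t)*sin(5*t).
For the particular solution try u_p = A0 + A1*t. Substituting and matching coefficients of each power of t gives A0 = -24/169, A1 = 2/13, so u_p = -24/169 + 2*t/13.

u = -24/169 + 2*t/13 + C1*cos(5*t)*exp(t) + C2*exp(t)*sin(5*t)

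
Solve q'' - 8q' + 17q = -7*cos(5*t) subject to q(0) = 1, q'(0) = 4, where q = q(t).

q = 7*cos(5*t)/208 + 35*sin(5*t)/208 - 147*exp(4*t)*sin(t)/208 + 201*cos(t)*exp(4*t)/208

Characteristic equation r² - 8r + 17 = 0 has discriminant (-8)² - 4·(17) = -4 < 0, so r = 4 ± i.
Hence q_h = C1*cos(t)*exp(4*t) + C2*exp(4*t)*sin(t).
Try q_p = A*cos(5*t) + B*sin(5*t). Substituting and equating the coefficients of cos(5t) and sin(5t) gives A = 7/208, B = 35/208, so q_p = 7*cos(5*t)/208 + 35*sin(5*t)/208.
General solution: q = 7*cos(5*t)/208 + 35*sin(5*t)/208 + C1*cos(t)*exp(4*t) + C2*exp(4*t)*sin(t).
Apply the initial conditions: q(0) = 7/208 + C1 = 1 and q'(0) = 175/208 + C2 + 4*C1 = 4. Solving gives C1 = 201/208, C2 = -147/208.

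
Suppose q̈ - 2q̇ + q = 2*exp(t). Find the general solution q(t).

q = C1*exp(t) + t**2*exp(t) + C2*t*exp(t)

Characteristic equation r² - 2r + 1 = 0 has discriminant (-2)² - 4·(1) = 0, so r = 1 is a repeated root.
Hence q_h = (C1 + C2*t)*exp(t).
Since exp(t) solves the homogeneous equation (r = 1 is a root of multiplicity 2), multiply the trial by t^2. Try q_p = A*t^2*exp(t). Substituting into the equation and dividing by exp(t) gives A = 1, so q_p = t^2*exp(t).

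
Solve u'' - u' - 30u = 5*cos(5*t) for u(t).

u = -11*cos(5*t)/122 - sin(5*t)/122 + C1*exp(-5*t) + C2*exp(6*t)

Characteristic equation r² - r - 30 = 0 factors as (r + 5)(r - 6) = 0, so r = -5, 6.
Hence u_h = C1*exp(-5*t) + C2*exp(6*t).
Try u_p = A*cos(5*t) + B*sin(5*t). Substituting and equating the coefficients of cos(5t) and sin(5t) gives A = -11/122, B = -1/122, so u_p = -11*cos(5*t)/122 - sin(5*t)/122.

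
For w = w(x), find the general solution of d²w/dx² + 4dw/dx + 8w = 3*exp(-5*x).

w = 3*exp(-5*x)/13 + C1*cos(2*x)*exp(-2*x) + C2*exp(-2*x)*sin(2*x)

Characteristic equation r² + 4r + 8 = 0 has discriminant (4)² - 4·(8) = -16 < 0, so r = -2 ± 2i.
Hence w_h = C1*cos(2*x)*exp(-2*x) + C2*exp(-2*x)*sin(2*x).
Try w_p = A*exp(-5*x). Substituting into the equation and dividing by exp(-5*x) gives A = 3/13, so w_p = 3*exp(-5*x)/13.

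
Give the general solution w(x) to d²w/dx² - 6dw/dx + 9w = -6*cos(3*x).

w = sin(3*x)/3 + C1*exp(3*x) + C2*x*exp(3*x)

Characteristic equation r² - 6r + 9 = 0 has discriminant (-6)² - 4·(9) = 0, so r = 3 is a repeated root.
Hence w_h = (C1 + C2*x)*exp(3*x).
Try w_p = A*cos(3*x) + B*sin(3*x). Substituting and equating the coefficients of cos(3x) and sin(3x) gives A = 0, B = 1/3, so w_p = sin(3*x)/3.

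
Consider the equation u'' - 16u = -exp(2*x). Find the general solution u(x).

Characteristic equation r² - 16 = 0 factors as (r - 4)(r + 4) = 0, so r = 4, -4.
Hence u_h = C1*exp(4*x) + C2*exp(-4*x).
Try u_p = A*exp(2*x). Substituting into the equation and dividing by exp(2*x) gives A = 1/12, so u_p = exp(2*x)/12.

u = exp(2*x)/12 + C1*exp(4*x) + C2*exp(-4*x)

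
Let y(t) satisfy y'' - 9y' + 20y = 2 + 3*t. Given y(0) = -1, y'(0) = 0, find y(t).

y = 67/400 - 91*exp(4*t)/16 + 3*t/20 + 113*exp(5*t)/25

Characteristic equation r² - 9r + 20 = 0 factors as (r - 4)(r - 5) = 0, so r = 4, 5.
Hence y_h = C1*exp(4*t) + C2*exp(5*t).
For the particular solution try y_p = A0 + A1*t. Substituting and matching coefficients of each power of t gives A0 = 67/400, A1 = 3/20, so y_p = 67/400 + 3*t/20.
General solution: y = 67/400 + 3*t/20 + C1*exp(4*t) + C2*exp(5*t).
Apply the initial conditions: y(0) = 67/400 + C1 + C2 = -1 and y'(0) = 3/20 + 4*C1 + 5*C2 = 0. Solving gives C1 = -91/16, C2 = 113/25.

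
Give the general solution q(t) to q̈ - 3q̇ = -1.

Characteristic equation r² - 3r = 0 factors as (r - 3)r = 0, so r = 3, 0.
Hence q_h = C1*exp(3*t) + C2.
Since 1 solves the homogeneous equation (r = 0 is a root of multiplicity 1), multiply the trial by t. Try q_p = A*t. Substituting into the equation and dividing by 1 gives A = 1/3, so q_p = t/3.

q = C2 + t/3 + C1*exp(3*t)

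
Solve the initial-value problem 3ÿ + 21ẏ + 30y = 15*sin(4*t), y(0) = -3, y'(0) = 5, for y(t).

Divide through by 3: y'' + 7y' + 10y = 5*sin(4*t).
Characteristic equation r² + 7r + 10 = 0 factors as (r + 2)(r + 5) = 0, so r = -2, -5.
Hence y_h = C1*exp(-2*t) + C2*exp(-5*t).
Try y_p = A*cos(4*t) + B*sin(4*t). Substituting and equating the coefficients of cos(4t) and sin(4t) gives A = -7/41, B = -3/82, so y_p = -7*cos(4*t)/41 - 3*sin(4*t)/82.
General solution: y = -7*cos(4*t)/41 - 3*sin(4*t)/82 + C1*exp(-2*t) + C2*exp(-5*t).
Apply the initial conditions: y(0) = -7/41 + C1 + C2 = -3 and y'(0) = -6/41 - 5*C2 - 2*C1 = 5. Solving gives C1 = -3, C2 = 7/41.

y = -3*exp(-2*t) - 7*cos(4*t)/41 - 3*sin(4*t)/82 + 7*exp(-5*t)/41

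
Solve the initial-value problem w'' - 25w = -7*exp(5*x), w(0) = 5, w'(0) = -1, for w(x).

w = 247*exp(5*x)/100 + 253*exp(-5*x)/100 - 7*x*exp(5*x)/10

Characteristic equation r² - 25 = 0 factors as (r + 5)(r - 5) = 0, so r = -5, 5.
Hence w_h = C1*exp(-5*x) + C2*exp(5*x).
Since exp(5*x) solves the homogeneous equation (r = 5 is a root of multiplicity 1), multiply the trial by x. Try w_p = A*x*exp(5*x). Substituting into the equation and dividing by exp(5*x) gives A = -7/10, so w_p = -7*x*exp(5*x)/10.
General solution: w = C1*exp(-5*x) + C2*exp(5*x) - 7*x*exp(5*x)/10.
Apply the initial conditions: w(0) = C1 + C2 = 5 and w'(0) = -7/10 - 5*C1 + 5*C2 = -1. Solving gives C1 = 253/100, C2 = 247/100.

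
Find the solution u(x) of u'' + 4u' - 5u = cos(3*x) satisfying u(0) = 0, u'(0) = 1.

u = -29*exp(-5*x)/204 - 7*cos(3*x)/170 + 3*sin(3*x)/85 + 11*exp(x)/60

Characteristic equation r² + 4r - 5 = 0 factors as (r + 5)(r - 1) = 0, so r = -5, 1.
Hence u_h = C1*exp(-5*x) + C2*exp(x).
Try u_p = A*cos(3*x) + B*sin(3*x). Substituting and equating the coefficients of cos(3x) and sin(3x) gives A = -7/170, B = 3/85, so u_p = -7*cos(3*x)/170 + 3*sin(3*x)/85.
General solution: u = -7*cos(3*x)/170 + 3*sin(3*x)/85 + C1*exp(-5*x) + C2*exp(x).
Apply the initial conditions: u(0) = -7/170 + C1 + C2 = 0 and u'(0) = 9/85 + C2 - 5*C1 = 1. Solving gives C1 = -29/204, C2 = 11/60.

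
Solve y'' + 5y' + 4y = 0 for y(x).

Characteristic equation r² + 5r + 4 = 0 factors as (r + 4)(r + 1) = 0, so r = -4, -1.
Hence y_h = C1*exp(-4*x) + C2*exp(-x).

y = C1*exp(-4*x) + C2*exp(-x)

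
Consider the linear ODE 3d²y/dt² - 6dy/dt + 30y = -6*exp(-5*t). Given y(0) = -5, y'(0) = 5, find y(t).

y = -2*exp(-5*t)/45 - 223*cos(3*t)*exp(t)/45 + 146*exp(t)*sin(3*t)/45

Divide through by 3: y'' - 2y' + 10y = -2*exp(-5*t).
Characteristic equation r² - 2r + 10 = 0 has discriminant (-2)² - 4·(10) = -36 < 0, so r = 1 ± 3i.
Hence y_h = C1*cos(3*t)*exp(t) + C2*exp(t)*sin(3*t).
Try y_p = A*exp(-5*t). Substituting into the equation and dividing by exp(-5*t) gives A = -2/45, so y_p = -2*exp(-5*t)/45.
General solution: y = -2*exp(-5*t)/45 + C1*cos(3*t)*exp(t) + C2*exp(t)*sin(3*t).
Apply the initial conditions: y(0) = -2/45 + C1 = -5 and y'(0) = 2/9 + C1 + 3*C2 = 5. Solving gives C1 = -223/45, C2 = 146/45.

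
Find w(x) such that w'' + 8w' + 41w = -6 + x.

Characteristic equation r² + 8r + 41 = 0 has discriminant (8)² - 4·(41) = -100 < 0, so r = -4 ± 5i.
Hence w_h = C1*cos(5*x)*exp(-4*x) + C2*exp(-4*x)*sin(5*x).
For the particular solution try w_p = A0 + A1*x. Substituting and matching coefficients of each power of x gives A0 = -254/1681, A1 = 1/41, so w_p = -254/1681 + x/41.

w = -254/1681 + x/41 + C1*cos(5*x)*exp(-4*x) + C2*exp(-4*x)*sin(5*x)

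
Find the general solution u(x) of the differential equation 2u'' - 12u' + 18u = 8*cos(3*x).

u = -2*sin(3*x)/9 + C1*exp(3*x) + C2*x*exp(3*x)

Divide through by 2: u'' - 6u' + 9u = 4*cos(3*x).
Characteristic equation r² - 6r + 9 = 0 has discriminant (-6)² - 4·(9) = 0, so r = 3 is a repeated root.
Hence u_h = (C1 + C2*x)*exp(3*x).
Try u_p = A*cos(3*x) + B*sin(3*x). Substituting and equating the coefficients of cos(3x) and sin(3x) gives A = 0, B = -2/9, so u_p = -2*sin(3*x)/9.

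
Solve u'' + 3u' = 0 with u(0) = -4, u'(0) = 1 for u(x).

Characteristic equation r² + 3r = 0 factors as (r + 3)r = 0, so r = -3, 0.
Hence u_h = C1*exp(-3*x) + C2.
Apply the initial conditions: u(0) = C1 + C2 = -4 and u'(0) = -3*C1 = 1. Solving gives C1 = -1/3, C2 = -11/3.

u = -11/3 - exp(-3*x)/3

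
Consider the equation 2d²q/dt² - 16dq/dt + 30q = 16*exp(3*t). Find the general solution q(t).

Divide through by 2: q'' - 8q' + 15q = 8*exp(3*t).
Characteristic equation r² - 8r + 15 = 0 factors as (r - 3)(r - 5) = 0, so r = 3, 5.
Hence q_h = C1*exp(3*t) + C2*exp(5*t).
Since exp(3*t) solves the homogeneous equation (r = 3 is a root of multiplicity 1), multiply the trial by t. Try q_p = A*t*exp(3*t). Substituting into the equation and dividing by exp(3*t) gives A = -4, so q_p = -4*t*exp(3*t).

q = C1*exp(3*t) + C2*exp(5*t) - 4*t*exp(3*t)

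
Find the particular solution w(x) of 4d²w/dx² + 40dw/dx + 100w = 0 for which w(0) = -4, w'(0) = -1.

Divide through by 4: w'' + 10w' + 25w = 0.
Characteristic equation r² + 10r + 25 = 0 has discriminant (10)² - 4·(25) = 0, so r = -5 is a repeated root.
Hence w_h = (C1 + C2*x)*exp(-5*x).
Apply the initial conditions: w(0) = C1 = -4 and w'(0) = C2 - 5*C1 = -1. Solving gives C1 = -4, C2 = -21.

w = -4*exp(-5*x) - 21*x*exp(-5*x)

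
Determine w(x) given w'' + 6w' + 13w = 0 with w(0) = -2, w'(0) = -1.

w = -2*cos(2*x)*exp(-3*x) - 7*exp(-3*x)*sin(2*x)/2

Characteristic equation r² + 6r + 13 = 0 has discriminant (6)² - 4·(13) = -16 < 0, so r = -3 ± 2i.
Hence w_h = C1*cos(2*x)*exp(-3*x) + C2*exp(-3*x)*sin(2*x).
Apply the initial conditions: w(0) = C1 = -2 and w'(0) = -3*C1 + 2*C2 = -1. Solving gives C1 = -2, C2 = -7/2.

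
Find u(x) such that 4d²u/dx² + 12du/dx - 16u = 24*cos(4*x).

Divide through by 4: u'' + 3u' - 4u = 6*cos(4*x).
Characteristic equation r² + 3r - 4 = 0 factors as (r - 1)(r + 4) = 0, so r = 1, -4.
Hence u_h = C1*exp(x) + C2*exp(-4*x).
Try u_p = A*cos(4*x) + B*sin(4*x). Substituting and equating the coefficients of cos(4x) and sin(4x) gives A = -15/68, B = 9/68, so u_p = -15*cos(4*x)/68 + 9*sin(4*x)/68.

u = -15*cos(4*x)/68 + 9*sin(4*x)/68 + C1*exp(x) + C2*exp(-4*x)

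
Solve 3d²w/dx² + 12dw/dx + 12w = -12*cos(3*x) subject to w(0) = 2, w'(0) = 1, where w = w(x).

w = -48*sin(3*x)/169 + 20*cos(3*x)/169 + 318*exp(-2*x)/169 + 73*x*exp(-2*x)/13

Divide through by 3: w'' + 4w' + 4w = -4*cos(3*x).
Characteristic equation r² + 4r + 4 = 0 has discriminant (4)² - 4·(4) = 0, so r = -2 is a repeated root.
Hence w_h = (C1 + C2*x)*exp(-2*x).
Try w_p = A*cos(3*x) + B*sin(3*x). Substituting and equating the coefficients of cos(3x) and sin(3x) gives A = 20/169, B = -48/169, so w_p = -48*sin(3*x)/169 + 20*cos(3*x)/169.
General solution: w = -48*sin(3*x)/169 + 20*cos(3*x)/169 + C1*exp(-2*x) + C2*x*exp(-2*x).
Apply the initial conditions: w(0) = 20/169 + C1 = 2 and w'(0) = -144/169 + C2 - 2*C1 = 1. Solving gives C1 = 318/169, C2 = 73/13.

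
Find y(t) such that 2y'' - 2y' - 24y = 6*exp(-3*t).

y = C1*exp(4*t) + C2*exp(-3*t) - 3*t*exp(-3*t)/7

Divide through by 2: y'' - y' - 12y = 3*exp(-3*t).
Characteristic equation r² - r - 12 = 0 factors as (r - 4)(r + 3) = 0, so r = 4, -3.
Hence y_h = C1*exp(4*t) + C2*exp(-3*t).
Since exp(-3*t) solves the homogeneous equation (r = -3 is a root of multiplicity 1), multiply the trial by t. Try y_p = A*t*exp(-3*t). Substituting into the equation and dividing by exp(-3*t) gives A = -3/7, so y_p = -3*t*exp(-3*t)/7.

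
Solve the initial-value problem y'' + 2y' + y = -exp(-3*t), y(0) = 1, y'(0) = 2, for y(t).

Characteristic equation r² + 2r + 1 = 0 has discriminant (2)² - 4·(1) = 0, so r = -1 is a repeated root.
Hence y_h = (C1 + C2*t)*exp(-t).
Try y_p = A*exp(-3*t). Substituting into the equation and dividing by exp(-3*t) gives A = -1/4, so y_p = -exp(-3*t)/4.
General solution: y = -exp(-3*t)/4 + C1*exp(-t) + C2*t*exp(-t).
Apply the initial conditions: y(0) = -1/4 + C1 = 1 and y'(0) = 3/4 + C2 - C1 = 2. Solving gives C1 = 5/4, C2 = 5/2.

y = -exp(-3*t)/4 + 5*exp(-t)/4 + 5*t*exp(-t)/2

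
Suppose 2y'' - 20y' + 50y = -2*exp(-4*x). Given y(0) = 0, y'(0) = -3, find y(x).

Divide through by 2: y'' - 10y' + 25y = -exp(-4*x).
Characteristic equation r² - 10r + 25 = 0 has discriminant (-10)² - 4·(25) = 0, so r = 5 is a repeated root.
Hence y_h = (C1 + C2*x)*exp(5*x).
Try y_p = A*exp(-4*x). Substituting into the equation and dividing by exp(-4*x) gives A = -1/81, so y_p = -exp(-4*x)/81.
General solution: y = -exp(-4*x)/81 + C1*exp(5*x) + C2*x*exp(5*x).
Apply the initial conditions: y(0) = -1/81 + C1 = 0 and y'(0) = 4/81 + C2 + 5*C1 = -3. Solving gives C1 = 1/81, C2 = -28/9.

y = -exp(-4*x)/81 + exp(5*x)/81 - 28*x*exp(5*x)/9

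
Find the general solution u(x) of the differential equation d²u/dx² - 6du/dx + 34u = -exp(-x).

Characteristic equation r² - 6r + 34 = 0 has discriminant (-6)² - 4·(34) = -100 < 0, so r = 3 ± 5i.
Hence u_h = C1*cos(5*x)*exp(3*x) + C2*exp(3*x)*sin(5*x).
Try u_p = A*exp(-x). Substituting into the equation and dividing by exp(-x) gives A = -1/41, so u_p = -exp(-x)/41.

u = -exp(-x)/41 + C1*cos(5*x)*exp(3*x) + C2*exp(3*x)*sin(5*x)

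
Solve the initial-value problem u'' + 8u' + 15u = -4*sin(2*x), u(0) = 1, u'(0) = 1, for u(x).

u = -54*exp(-5*x)/29 - 44*sin(2*x)/377 + 35*exp(-3*x)/13 + 64*cos(2*x)/377

Characteristic equation r² + 8r + 15 = 0 factors as (r + 3)(r + 5) = 0, so r = -3, -5.
Hence u_h = C1*exp(-3*x) + C2*exp(-5*x).
Try u_p = A*cos(2*x) + B*sin(2*x). Substituting and equating the coefficients of cos(2x) and sin(2x) gives A = 64/377, B = -44/377, so u_p = -44*sin(2*x)/377 + 64*cos(2*x)/377.
General solution: u = -44*sin(2*x)/377 + 64*cos(2*x)/377 + C1*exp(-3*x) + C2*exp(-5*x).
Apply the initial conditions: u(0) = 64/377 + C1 + C2 = 1 and u'(0) = -88/377 - 5*C2 - 3*C1 = 1. Solving gives C1 = 35/13, C2 = -54/29.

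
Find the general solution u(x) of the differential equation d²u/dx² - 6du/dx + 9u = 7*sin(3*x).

Characteristic equation r² - 6r + 9 = 0 has discriminant (-6)² - 4·(9) = 0, so r = 3 is a repeated root.
Hence u_h = (C1 + C2*x)*exp(3*x).
Try u_p = A*cos(3*x) + B*sin(3*x). Substituting and equating the coefficients of cos(3x) and sin(3x) gives A = 7/18, B = 0, so u_p = 7*cos(3*x)/18.

u = 7*cos(3*x)/18 + C1*exp(3*x) + C2*x*exp(3*x)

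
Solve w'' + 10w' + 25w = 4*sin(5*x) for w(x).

w = -2*cos(5*x)/25 + C1*exp(-5*x) + C2*x*exp(-5*x)

Characteristic equation r² + 10r + 25 = 0 has discriminant (10)² - 4·(25) = 0, so r = -5 is a repeated root.
Hence w_h = (C1 + C2*x)*exp(-5*x).
Try w_p = A*cos(5*x) + B*sin(5*x). Substituting and equating the coefficients of cos(5x) and sin(5x) gives A = -2/25, B = 0, so w_p = -2*cos(5*x)/25.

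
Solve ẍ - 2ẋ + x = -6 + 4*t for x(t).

x = 2 + 4*t + C1*exp(t) + C2*t*exp(t)

Characteristic equation r² - 2r + 1 = 0 has discriminant (-2)² - 4·(1) = 0, so r = 1 is a repeated root.
Hence x_h = (C1 + C2*t)*exp(t).
For the particular solution try x_p = A0 + A1*t. Substituting and matching coefficients of each power of t gives A0 = 2, A1 = 4, so x_p = 2 + 4*t.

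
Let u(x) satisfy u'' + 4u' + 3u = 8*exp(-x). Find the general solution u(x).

u = C1*exp(-x) + C2*exp(-3*x) + 4*x*exp(-x)

Characteristic equation r² + 4r + 3 = 0 factors as (r + 1)(r + 3) = 0, so r = -1, -3.
Hence u_h = C1*exp(-x) + C2*exp(-3*x).
Since exp(-x) solves the homogeneous equation (r = -1 is a root of multiplicity 1), multiply the trial by x. Try u_p = A*x*exp(-x). Substituting into the equation and dividing by exp(-x) gives A = 4, so u_p = 4*x*exp(-x).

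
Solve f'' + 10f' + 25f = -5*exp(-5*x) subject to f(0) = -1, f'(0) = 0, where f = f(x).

Characteristic equation r² + 10r + 25 = 0 has discriminant (10)² - 4·(25) = 0, so r = -5 is a repeated root.
Hence f_h = (C1 + C2*x)*exp(-5*x).
Since exp(-5*x) solves the homogeneous equation (r = -5 is a root of multiplicity 2), multiply the trial by x^2. Try f_p = A*x^2*exp(-5*x). Substituting into the equation and dividing by exp(-5*x) gives A = -5/2, so f_p = -5*x^2*exp(-5*x)/2.
General solution: f = C1*exp(-5*x) - 5*x^2*exp(-5*x)/2 + C2*x*exp(-5*x).
Apply the initial conditions: f(0) = C1 = -1 and f'(0) = C2 - 5*C1 = 0. Solving gives C1 = -1, C2 = -5.

f = -exp(-5*x) - 5*x*exp(-5*x) - 5*x**2*exp(-5*x)/2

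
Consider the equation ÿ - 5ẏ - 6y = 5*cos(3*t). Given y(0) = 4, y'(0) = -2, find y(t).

y = -cos(3*t)/6 - sin(3*t)/6 + 8*exp(6*t)/21 + 53*exp(-t)/14

Characteristic equation r² - 5r - 6 = 0 factors as (r + 1)(r - 6) = 0, so r = -1, 6.
Hence y_h = C1*exp(-t) + C2*exp(6*t).
Try y_p = A*cos(3*t) + B*sin(3*t). Substituting and equating the coefficients of cos(3t) and sin(3t) gives A = -1/6, B = -1/6, so y_p = -cos(3*t)/6 - sin(3*t)/6.
General solution: y = -cos(3*t)/6 - sin(3*t)/6 + C1*exp(-t) + C2*exp(6*t).
Apply the initial conditions: y(0) = -1/6 + C1 + C2 = 4 and y'(0) = -1/2 - C1 + 6*C2 = -2. Solving gives C1 = 53/14, C2 = 8/21.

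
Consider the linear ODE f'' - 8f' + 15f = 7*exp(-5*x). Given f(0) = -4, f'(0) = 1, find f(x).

Characteristic equation r² - 8r + 15 = 0 factors as (r - 5)(r - 3) = 0, so r = 5, 3.
Hence f_h = C1*exp(5*x) + C2*exp(3*x).
Try f_p = A*exp(-5*x). Substituting into the equation and dividing by exp(-5*x) gives A = 7/80, so f_p = 7*exp(-5*x)/80.
General solution: f = 7*exp(-5*x)/80 + C1*exp(5*x) + C2*exp(3*x).
Apply the initial conditions: f(0) = 7/80 + C1 + C2 = -4 and f'(0) = -7/16 + 3*C2 + 5*C1 = 1. Solving gives C1 = 137/20, C2 = -175/16.

f = -175*exp(3*x)/16 + 7*exp(-5*x)/80 + 137*exp(5*x)/20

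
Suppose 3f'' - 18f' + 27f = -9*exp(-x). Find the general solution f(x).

f = -3*exp(-x)/16 + C1*exp(3*x) + C2*x*exp(3*x)

Divide through by 3: f'' - 6f' + 9f = -3*exp(-x).
Characteristic equation r² - 6r + 9 = 0 has discriminant (-6)² - 4·(9) = 0, so r = 3 is a repeated root.
Hence f_h = (C1 + C2*x)*exp(3*x).
Try f_p = A*exp(-x). Substituting into the equation and dividing by exp(-x) gives A = -3/16, so f_p = -3*exp(-x)/16.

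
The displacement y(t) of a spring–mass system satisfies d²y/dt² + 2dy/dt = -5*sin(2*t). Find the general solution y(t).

y = C2 + 5*cos(2*t)/8 + 5*sin(2*t)/8 + C1*exp(-2*t)

Characteristic equation r² + 2r = 0 factors as (r + 2)r = 0, so r = -2, 0.
Hence y_h = C1*exp(-2*t) + C2.
Try y_p = A*cos(2*t) + B*sin(2*t). Substituting and equating the coefficients of cos(2t) and sin(2t) gives A = 5/8, B = 5/8, so y_p = 5*cos(2*t)/8 + 5*sin(2*t)/8.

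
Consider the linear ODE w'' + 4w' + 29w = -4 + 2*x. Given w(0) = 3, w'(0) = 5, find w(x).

w = -124/841 + 2*x/29 + 2647*cos(5*x)*exp(-2*x)/841 + 9441*exp(-2*x)*sin(5*x)/4205

Characteristic equation r² + 4r + 29 = 0 has discriminant (4)² - 4·(29) = -100 < 0, so r = -2 ± 5i.
Hence w_h = C1*cos(5*x)*exp(-2*x) + C2*exp(-2*x)*sin(5*x).
For the particular solution try w_p = A0 + A1*x. Substituting and matching coefficients of each power of x gives A0 = -124/841, A1 = 2/29, so w_p = -124/841 + 2*x/29.
General solution: w = -124/841 + 2*x/29 + C1*cos(5*x)*exp(-2*x) + C2*exp(-2*x)*sin(5*x).
Apply the initial conditions: w(0) = -124/841 + C1 = 3 and w'(0) = 2/29 - 2*C1 + 5*C2 = 5. Solving gives C1 = 2647/841, C2 = 9441/4205.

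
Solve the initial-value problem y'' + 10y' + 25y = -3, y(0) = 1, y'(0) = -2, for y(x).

y = -3/25 + 28*exp(-5*x)/25 + 18*x*exp(-5*x)/5

Characteristic equation r² + 10r + 25 = 0 has discriminant (10)² - 4·(25) = 0, so r = -5 is a repeated root.
Hence y_h = (C1 + C2*x)*exp(-5*x).
For the particular solution try y_p = A0. Substituting and matching coefficients of each power of x gives A0 = -3/25, so y_p = -3/25.
General solution: y = -3/25 + C1*exp(-5*x) + C2*x*exp(-5*x).
Apply the initial conditions: y(0) = -3/25 + C1 = 1 and y'(0) = C2 - 5*C1 = -2. Solving gives C1 = 28/25, C2 = 18/5.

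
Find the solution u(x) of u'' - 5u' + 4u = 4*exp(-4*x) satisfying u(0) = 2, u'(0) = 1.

Characteristic equation r² - 5r + 4 = 0 factors as (r - 4)(r - 1) = 0, so r = 4, 1.
Hence u_h = C1*exp(4*x) + C2*exp(x).
Try u_p = A*exp(-4*x). Substituting into the equation and dividing by exp(-4*x) gives A = 1/10, so u_p = exp(-4*x)/10.
General solution: u = exp(-4*x)/10 + C1*exp(4*x) + C2*exp(x).
Apply the initial conditions: u(0) = 1/10 + C1 + C2 = 2 and u'(0) = -2/5 + C2 + 4*C1 = 1. Solving gives C1 = -1/6, C2 = 31/15.

u = -exp(4*x)/6 + exp(-4*x)/10 + 31*exp(x)/15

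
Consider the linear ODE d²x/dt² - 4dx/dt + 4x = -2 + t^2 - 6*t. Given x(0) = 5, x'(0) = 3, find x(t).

x = -13/8 - t + t**2/4 + 53*exp(2*t)/8 - 37*t*exp(2*t)/4

Characteristic equation r² - 4r + 4 = 0 has discriminant (-4)² - 4·(4) = 0, so r = 2 is a repeated root.
Hence x_h = (C1 + C2*t)*exp(2*t).
For the particular solution try x_p = A0 + A1*t + A2*t^2. Substituting and matching coefficients of each power of t gives A0 = -13/8, A1 = -1, A2 = 1/4, so x_p = -13/8 - t + t^2/4.
General solution: x = -13/8 - t + t^2/4 + C1*exp(2*t) + C2*t*exp(2*t).
Apply the initial conditions: x(0) = -13/8 + C1 = 5 and x'(0) = -1 + C2 + 2*C1 = 3. Solving gives C1 = 53/8, C2 = -37/4.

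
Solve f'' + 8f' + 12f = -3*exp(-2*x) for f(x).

Characteristic equation r² + 8r + 12 = 0 factors as (r + 2)(r + 6) = 0, so r = -2, -6.
Hence f_h = C1*exp(-2*x) + C2*exp(-6*x).
Since exp(-2*x) solves the homogeneous equation (r = -2 is a root of multiplicity 1), multiply the trial by x. Try f_p = A*x*exp(-2*x). Substituting into the equation and dividing by exp(-2*x) gives A = -3/4, so f_p = -3*x*exp(-2*x)/4.

f = C1*exp(-2*x) + C2*exp(-6*x) - 3*x*exp(-2*x)/4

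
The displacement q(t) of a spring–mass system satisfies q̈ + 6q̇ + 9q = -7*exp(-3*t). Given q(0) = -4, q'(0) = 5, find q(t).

Characteristic equation r² + 6r + 9 = 0 has discriminant (6)² - 4·(9) = 0, so r = -3 is a repeated root.
Hence q_h = (C1 + C2*t)*exp(-3*t).
Since exp(-3*t) solves the homogeneous equation (r = -3 is a root of multiplicity 2), multiply the trial by t^2. Try q_p = A*t^2*exp(-3*t). Substituting into the equation and dividing by exp(-3*t) gives A = -7/2, so q_p = -7*t^2*exp(-3*t)/2.
General solution: q = C1*exp(-3*t) - 7*t^2*exp(-3*t)/2 + C2*t*exp(-3*t).
Apply the initial conditions: q(0) = C1 = -4 and q'(0) = C2 - 3*C1 = 5. Solving gives C1 = -4, C2 = -7.

q = -4*exp(-3*t) - 7*t*exp(-3*t) - 7*t**2*exp(-3*t)/2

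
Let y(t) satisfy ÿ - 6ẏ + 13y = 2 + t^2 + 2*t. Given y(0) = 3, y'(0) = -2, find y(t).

y = 540/2197 + t**2/13 + 38*t/169 - 23041*exp(3*t)*sin(2*t)/4394 + 6051*cos(2*t)*exp(3*t)/2197

Characteristic equation r² - 6r + 13 = 0 has discriminant (-6)² - 4·(13) = -16 < 0, so r = 3 ± 2i.
Hence y_h = C1*cos(2*t)*exp(3*t) + C2*exp(3*t)*sin(2*t).
For the particular solution try y_p = A0 + A1*t + A2*t^2. Substituting and matching coefficients of each power of t gives A0 = 540/2197, A1 = 38/169, A2 = 1/13, so y_p = 540/2197 + t^2/13 + 38*t/169.
General solution: y = 540/2197 + t^2/13 + 38*t/169 + C1*cos(2*t)*exp(3*t) + C2*exp(3*t)*sin(2*t).
Apply the initial conditions: y(0) = 540/2197 + C1 = 3 and y'(0) = 38/169 + 2*C2 + 3*C1 = -2. Solving gives C1 = 6051/2197, C2 = -23041/4394.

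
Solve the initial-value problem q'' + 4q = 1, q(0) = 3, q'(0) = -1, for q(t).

q = 1/4 - sin(2*t)/2 + 11*cos(2*t)/4

Characteristic equation r² + 4 = 0 has discriminant (0)² - 4·(4) = -16 < 0, so r = ± 2i.
Hence q_h = C1*cos(2*t) + C2*sin(2*t).
For the particular solution try q_p = A0. Substituting and matching coefficients of each power of t gives A0 = 1/4, so q_p = 1/4.
General solution: q = 1/4 + C1*cos(2*t) + C2*sin(2*t).
Apply the initial conditions: q(0) = 1/4 + C1 = 3 and q'(0) = 2*C2 = -1. Solving gives C1 = 11/4, C2 = -1/2.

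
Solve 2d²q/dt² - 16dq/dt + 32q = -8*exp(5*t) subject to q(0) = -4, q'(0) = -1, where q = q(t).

Divide through by 2: q'' - 8q' + 16q = -4*exp(5*t).
Characteristic equation r² - 8r + 16 = 0 has discriminant (-8)² - 4·(16) = 0, so r = 4 is a repeated root.
Hence q_h = (C1 + C2*t)*exp(4*t).
Try q_p = A*exp(5*t). Substituting into the equation and dividing by exp(5*t) gives A = -4, so q_p = -4*exp(5*t).
General solution: q = -4*exp(5*t) + C1*exp(4*t) + C2*t*exp(4*t).
Apply the initial conditions: q(0) = -4 + C1 = -4 and q'(0) = -20 + C2 + 4*C1 = -1. Solving gives C1 = 0, C2 = 19.

q = -4*exp(5*t) + 19*t*exp(4*t)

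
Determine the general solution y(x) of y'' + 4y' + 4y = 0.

Characteristic equation r² + 4r + 4 = 0 has discriminant (4)² - 4·(4) = 0, so r = -2 is a repeated root.
Hence y_h = (C1 + C2*x)*exp(-2*x).

y = C1*exp(-2*x) + C2*x*exp(-2*x)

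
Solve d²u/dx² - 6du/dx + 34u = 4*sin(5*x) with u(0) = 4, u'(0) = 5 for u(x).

Characteristic equation r² - 6r + 34 = 0 has discriminant (-6)² - 4·(34) = -100 < 0, so r = 3 ± 5i.
Hence u_h = C1*cos(5*x)*exp(3*x) + C2*exp(3*x)*sin(5*x).
Try u_p = A*cos(5*x) + B*sin(5*x). Substituting and equating the coefficients of cos(5x) and sin(5x) gives A = 40/327, B = 4/109, so u_p = 4*sin(5*x)/109 + 40*cos(5*x)/327.
General solution: u = 4*sin(5*x)/109 + 40*cos(5*x)/327 + C1*cos(5*x)*exp(3*x) + C2*exp(3*x)*sin(5*x).
Apply the initial conditions: u(0) = 40/327 + C1 = 4 and u'(0) = 20/109 + 3*C1 + 5*C2 = 5. Solving gives C1 = 1268/327, C2 = -743/545.

u = 4*sin(5*x)/109 + 40*cos(5*x)/327 - 743*exp(3*x)*sin(5*x)/545 + 1268*cos(5*x)*exp(3*x)/327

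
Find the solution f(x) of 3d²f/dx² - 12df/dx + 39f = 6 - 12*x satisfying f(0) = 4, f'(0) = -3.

Divide through by 3: f'' - 4f' + 13f = 2 - 4*x.
Characteristic equation r² - 4r + 13 = 0 has discriminant (-4)² - 4·(13) = -36 < 0, so r = 2 ± 3i.
Hence f_h = C1*cos(3*x)*exp(2*x) + C2*exp(2*x)*sin(3*x).
For the particular solution try f_p = A0 + A1*x. Substituting and matching coefficients of each power of x gives A0 = 10/169, A1 = -4/13, so f_p = 10/169 - 4*x/13.
General solution: f = 10/169 - 4*x/13 + C1*cos(3*x)*exp(2*x) + C2*exp(2*x)*sin(3*x).
Apply the initial conditions: f(0) = 10/169 + C1 = 4 and f'(0) = -4/13 + 2*C1 + 3*C2 = -3. Solving gives C1 = 666/169, C2 = -1787/507.

f = 10/169 - 4*x/13 - 1787*exp(2*x)*sin(3*x)/507 + 666*cos(3*x)*exp(2*x)/169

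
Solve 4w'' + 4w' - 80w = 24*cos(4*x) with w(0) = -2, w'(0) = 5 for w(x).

Divide through by 4: w'' + w' - 20w = 6*cos(4*x).
Characteristic equation r² + r - 20 = 0 factors as (r - 4)(r + 5) = 0, so r = 4, -5.
Hence w_h = C1*exp(4*x) + C2*exp(-5*x).
Try w_p = A*cos(4*x) + B*sin(4*x). Substituting and equating the coefficients of cos(4x) and sin(4x) gives A = -27/164, B = 3/164, so w_p = -27*cos(4*x)/164 + 3*sin(4*x)/164.
General solution: w = -27*cos(4*x)/164 + 3*sin(4*x)/164 + C1*exp(4*x) + C2*exp(-5*x).
Apply the initial conditions: w(0) = -27/164 + C1 + C2 = -2 and w'(0) = 3/41 - 5*C2 + 4*C1 = 5. Solving gives C1 = -17/36, C2 = -503/369.

w = -503*exp(-5*x)/369 - 27*cos(4*x)/164 - 17*exp(4*x)/36 + 3*sin(4*x)/164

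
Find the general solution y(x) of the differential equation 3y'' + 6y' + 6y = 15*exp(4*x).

y = 5*exp(4*x)/26 + C1*cos(x)*exp(-x) + C2*exp(-x)*sin(x)

Divide through by 3: y'' + 2y' + 2y = 5*exp(4*x).
Characteristic equation r² + 2r + 2 = 0 has discriminant (2)² - 4·(2) = -4 < 0, so r = -1 ± i.
Hence y_h = C1*cos(x)*exp(-x) + C2*exp(-x)*sin(x).
Try y_p = A*exp(4*x). Substituting into the equation and dividing by exp(4*x) gives A = 5/26, so y_p = 5*exp(4*x)/26.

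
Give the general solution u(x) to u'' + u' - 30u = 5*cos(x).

Characteristic equation r² + r - 30 = 0 factors as (r + 6)(r - 5) = 0, so r = -6, 5.
Hence u_h = C1*exp(-6*x) + C2*exp(5*x).
Try u_p = A*cos(x) + B*sin(x). Substituting and equating the coefficients of cos(x) and sin(x) gives A = -155/962, B = 5/962, so u_p = -155*cos(x)/962 + 5*sin(x)/962.

u = -155*cos(x)/962 + 5*sin(x)/962 + C1*exp(-6*x) + C2*exp(5*x)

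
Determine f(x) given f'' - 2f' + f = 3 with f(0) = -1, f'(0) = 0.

f = 3 - 4*exp(x) + 4*x*exp(x)

Characteristic equation r² - 2r + 1 = 0 has discriminant (-2)² - 4·(1) = 0, so r = 1 is a repeated root.
Hence f_h = (C1 + C2*x)*exp(x).
For the particular solution try f_p = A0. Substituting and matching coefficients of each power of x gives A0 = 3, so f_p = 3.
General solution: f = 3 + C1*exp(x) + C2*x*exp(x).
Apply the initial conditions: f(0) = 3 + C1 = -1 and f'(0) = C1 + C2 = 0. Solving gives C1 = -4, C2 = 4.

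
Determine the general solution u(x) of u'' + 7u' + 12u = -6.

u = -1/2 + C1*exp(-3*x) + C2*exp(-4*x)

Characteristic equation r² + 7r + 12 = 0 factors as (r + 3)(r + 4) = 0, so r = -3, -4.
Hence u_h = C1*exp(-3*x) + C2*exp(-4*x).
For the particular solution try u_p = A0. Substituting and matching coefficients of each power of x gives A0 = -1/2, so u_p = -1/2.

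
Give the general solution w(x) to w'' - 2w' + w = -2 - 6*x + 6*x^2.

Characteristic equation r² - 2r + 1 = 0 has discriminant (-2)² - 4·(1) = 0, so r = 1 is a repeated root.
Hence w_h = (C1 + C2*x)*exp(x).
For the particular solution try w_p = A0 + A1*x + A2*x^2. Substituting and matching coefficients of each power of x gives A0 = 22, A1 = 18, A2 = 6, so w_p = 22 + 6*x^2 + 18*x.

w = 22 + 6*x**2 + 18*x + C1*exp(x) + C2*x*exp(x)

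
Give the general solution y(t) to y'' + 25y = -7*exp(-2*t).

y = -7*exp(-2*t)/29 + C1*cos(5*t) + C2*sin(5*t)

Characteristic equation r² + 25 = 0 has discriminant (0)² - 4·(25) = -100 < 0, so r = ± 5i.
Hence y_h = C1*cos(5*t) + C2*sin(5*t).
Try y_p = A*exp(-2*t). Substituting into the equation and dividing by exp(-2*t) gives A = -7/29, so y_p = -7*exp(-2*t)/29.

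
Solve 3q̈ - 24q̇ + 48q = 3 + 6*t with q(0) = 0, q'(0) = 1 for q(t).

q = 1/8 - exp(4*t)/8 + t/8 + 11*t*exp(4*t)/8

Divide through by 3: q'' - 8q' + 16q = 1 + 2*t.
Characteristic equation r² - 8r + 16 = 0 has discriminant (-8)² - 4·(16) = 0, so r = 4 is a repeated root.
Hence q_h = (C1 + C2*t)*exp(4*t).
For the particular solution try q_p = A0 + A1*t. Substituting and matching coefficients of each power of t gives A0 = 1/8, A1 = 1/8, so q_p = 1/8 + t/8.
General solution: q = 1/8 + t/8 + C1*exp(4*t) + C2*t*exp(4*t).
Apply the initial conditions: q(0) = 1/8 + C1 = 0 and q'(0) = 1/8 + C2 + 4*C1 = 1. Solving gives C1 = -1/8, C2 = 11/8.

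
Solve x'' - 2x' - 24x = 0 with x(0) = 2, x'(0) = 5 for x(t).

x = 7*exp(-4*t)/10 + 13*exp(6*t)/10

Characteristic equation r² - 2r - 24 = 0 factors as (r - 6)(r + 4) = 0, so r = 6, -4.
Hence x_h = C1*exp(6*t) + C2*exp(-4*t).
Apply the initial conditions: x(0) = C1 + C2 = 2 and x'(0) = -4*C2 + 6*C1 = 5. Solving gives C1 = 13/10, C2 = 7/10.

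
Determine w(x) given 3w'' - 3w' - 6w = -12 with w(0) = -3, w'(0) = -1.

Divide through by 3: w'' - w' - 2w = -4.
Characteristic equation r² - r - 2 = 0 factors as (r + 1)(r - 2) = 0, so r = -1, 2.
Hence w_h = C1*exp(-x) + C2*exp(2*x).
For the particular solution try w_p = A0. Substituting and matching coefficients of each power of x gives A0 = 2, so w_p = 2.
General solution: w = 2 + C1*exp(-x) + C2*exp(2*x).
Apply the initial conditions: w(0) = 2 + C1 + C2 = -3 and w'(0) = -C1 + 2*C2 = -1. Solving gives C1 = -3, C2 = -2.

w = 2 - 3*exp(-x) - 2*exp(2*x)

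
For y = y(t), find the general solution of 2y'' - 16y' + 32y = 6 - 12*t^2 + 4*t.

y = 7/64 - 3*t**2/8 - t/4 + C1*exp(4*t) + C2*t*exp(4*t)

Divide through by 2: y'' - 8y' + 16y = 3 - 6*t^2 + 2*t.
Characteristic equation r² - 8r + 16 = 0 has discriminant (-8)² - 4·(16) = 0, so r = 4 is a repeated root.
Hence y_h = (C1 + C2*t)*exp(4*t).
For the particular solution try y_p = A0 + A1*t + A2*t^2. Substituting and matching coefficients of each power of t gives A0 = 7/64, A1 = -1/4, A2 = -3/8, so y_p = 7/64 - 3*t^2/8 - t/4.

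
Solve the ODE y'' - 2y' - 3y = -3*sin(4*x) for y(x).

y = -24*cos(4*x)/425 + 57*sin(4*x)/425 + C1*exp(3*x) + C2*exp(-x)

Characteristic equation r² - 2r - 3 = 0 factors as (r - 3)(r + 1) = 0, so r = 3, -1.
Hence y_h = C1*exp(3*x) + C2*exp(-x).
Try y_p = A*cos(4*x) + B*sin(4*x). Substituting and equating the coefficients of cos(4x) and sin(4x) gives A = -24/425, B = 57/425, so y_p = -24*cos(4*x)/425 + 57*sin(4*x)/425.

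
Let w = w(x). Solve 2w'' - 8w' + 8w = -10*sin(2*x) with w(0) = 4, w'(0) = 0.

Divide through by 2: w'' - 4w' + 4w = -5*sin(2*x).
Characteristic equation r² - 4r + 4 = 0 has discriminant (-4)² - 4·(4) = 0, so r = 2 is a repeated root.
Hence w_h = (C1 + C2*x)*exp(2*x).
Try w_p = A*cos(2*x) + B*sin(2*x). Substituting and equating the coefficients of cos(2x) and sin(2x) gives A = -5/8, B = 0, so w_p = -5*cos(2*x)/8.
General solution: w = -5*cos(2*x)/8 + C1*exp(2*x) + C2*x*exp(2*x).
Apply the initial conditions: w(0) = -5/8 + C1 = 4 and w'(0) = C2 + 2*C1 = 0. Solving gives C1 = 37/8, C2 = -37/4.

w = -5*cos(2*x)/8 + 37*exp(2*x)/8 - 37*x*exp(2*x)/4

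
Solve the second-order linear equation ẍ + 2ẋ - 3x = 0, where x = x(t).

Characteristic equation r² + 2r - 3 = 0 factors as (r + 3)(r - 1) = 0, so r = -3, 1.
Hence x_h = C1*exp(-3*t) + C2*exp(t).

x = C1*exp(-3*t) + C2*exp(t)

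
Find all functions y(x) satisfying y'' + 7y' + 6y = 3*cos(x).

y = 15*cos(x)/74 + 21*sin(x)/74 + C1*exp(-x) + C2*exp(-6*x)

Characteristic equation r² + 7r + 6 = 0 factors as (r + 1)(r + 6) = 0, so r = -1, -6.
Hence y_h = C1*exp(-x) + C2*exp(-6*x).
Try y_p = A*cos(x) + B*sin(x). Substituting and equating the coefficients of cos(x) and sin(x) gives A = 15/74, B = 21/74, so y_p = 15*cos(x)/74 + 21*sin(x)/74.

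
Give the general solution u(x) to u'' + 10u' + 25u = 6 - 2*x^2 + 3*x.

u = 108/625 - 2*x**2/25 + 23*x/125 + C1*exp(-5*x) + C2*x*exp(-5*x)

Characteristic equation r² + 10r + 25 = 0 has discriminant (10)² - 4·(25) = 0, so r = -5 is a repeated root.
Hence u_h = (C1 + C2*x)*exp(-5*x).
For the particular solution try u_p = A0 + A1*x + A2*x^2. Substituting and matching coefficients of each power of x gives A0 = 108/625, A1 = 23/125, A2 = -2/25, so u_p = 108/625 - 2*x^2/25 + 23*x/125.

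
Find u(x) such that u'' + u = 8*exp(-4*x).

Characteristic equation r² + 1 = 0 has discriminant (0)² - 4·(1) = -4 < 0, so r = ± i.
Hence u_h = C1*cos(x) + C2*sin(x).
Try u_p = A*exp(-4*x). Substituting into the equation and dividing by exp(-4*x) gives A = 8/17, so u_p = 8*exp(-4*x)/17.

u = 8*exp(-4*x)/17 + C1*cos(x) + C2*sin(x)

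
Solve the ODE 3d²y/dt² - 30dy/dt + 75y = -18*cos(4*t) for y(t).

y = -54*cos(4*t)/1681 + 240*sin(4*t)/1681 + C1*exp(5*t) + C2*t*exp(5*t)

Divide through by 3: y'' - 10y' + 25y = -6*cos(4*t).
Characteristic equation r² - 10r + 25 = 0 has discriminant (-10)² - 4·(25) = 0, so r = 5 is a repeated root.
Hence y_h = (C1 + C2*t)*exp(5*t).
Try y_p = A*cos(4*t) + B*sin(4*t). Substituting and equating the coefficients of cos(4t) and sin(4t) gives A = -54/1681, B = 240/1681, so y_p = -54*cos(4*t)/1681 + 240*sin(4*t)/1681.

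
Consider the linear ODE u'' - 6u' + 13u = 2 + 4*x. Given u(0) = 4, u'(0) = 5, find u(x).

u = 50/169 + 4*x/13 - 1085*exp(3*x)*sin(2*x)/338 + 626*cos(2*x)*exp(3*x)/169

Characteristic equation r² - 6r + 13 = 0 has discriminant (-6)² - 4·(13) = -16 < 0, so r = 3 ± 2i.
Hence u_h = C1*cos(2*x)*exp(3*x) + C2*exp(3*x)*sin(2*x).
For the particular solution try u_p = A0 + A1*x. Substituting and matching coefficients of each power of x gives A0 = 50/169, A1 = 4/13, so u_p = 50/169 + 4*x/13.
General solution: u = 50/169 + 4*x/13 + C1*cos(2*x)*exp(3*x) + C2*exp(3*x)*sin(2*x).
Apply the initial conditions: u(0) = 50/169 + C1 = 4 and u'(0) = 4/13 + 2*C2 + 3*C1 = 5. Solving gives C1 = 626/169, C2 = -1085/338.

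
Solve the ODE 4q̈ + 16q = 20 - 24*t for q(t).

Divide through by 4: q'' + 4q = 5 - 6*t.
Characteristic equation r² + 4 = 0 has discriminant (0)² - 4·(4) = -16 < 0, so r = ± 2i.
Hence q_h = C1*cos(2*t) + C2*sin(2*t).
For the particular solution try q_p = A0 + A1*t. Substituting and matching coefficients of each power of t gives A0 = 5/4, A1 = -3/2, so q_p = 5/4 - 3*t/2.

q = 5/4 - 3*t/2 + C1*cos(2*t) + C2*sin(2*t)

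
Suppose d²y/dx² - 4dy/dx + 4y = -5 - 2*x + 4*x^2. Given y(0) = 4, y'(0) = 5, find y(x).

y = -1/4 + x**2 + 3*x/2 + 17*exp(2*x)/4 - 5*x*exp(2*x)

Characteristic equation r² - 4r + 4 = 0 has discriminant (-4)² - 4·(4) = 0, so r = 2 is a repeated root.
Hence y_h = (C1 + C2*x)*exp(2*x).
For the particular solution try y_p = A0 + A1*x + A2*x^2. Substituting and matching coefficients of each power of x gives A0 = -1/4, A1 = 3/2, A2 = 1, so y_p = -1/4 + x^2 + 3*x/2.
General solution: y = -1/4 + x^2 + 3*x/2 + C1*exp(2*x) + C2*x*exp(2*x).
Apply the initial conditions: y(0) = -1/4 + C1 = 4 and y'(0) = 3/2 + C2 + 2*C1 = 5. Solving gives C1 = 17/4, C2 = -5.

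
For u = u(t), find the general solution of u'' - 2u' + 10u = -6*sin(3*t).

Characteristic equation r² - 2r + 10 = 0 has discriminant (-2)² - 4·(10) = -36 < 0, so r = 1 ± 3i.
Hence u_h = C1*cos(3*t)*exp(t) + C2*exp(t)*sin(3*t).
Try u_p = A*cos(3*t) + B*sin(3*t). Substituting and equating the coefficients of cos(3t) and sin(3t) gives A = -36/37, B = -6/37, so u_p = -36*cos(3*t)/37 - 6*sin(3*t)/37.

u = -36*cos(3*t)/37 - 6*sin(3*t)/37 + C1*cos(3*t)*exp(t) + C2*exp(t)*sin(3*t)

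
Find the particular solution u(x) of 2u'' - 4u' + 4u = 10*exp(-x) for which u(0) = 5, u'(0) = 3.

Divide through by 2: u'' - 2u' + 2u = 5*exp(-x).
Characteristic equation r² - 2r + 2 = 0 has discriminant (-2)² - 4·(2) = -4 < 0, so r = 1 ± i.
Hence u_h = C1*cos(x)*exp(x) + C2*exp(x)*sin(x).
Try u_p = A*exp(-x). Substituting into the equation and dividing by exp(-x) gives A = 1, so u_p = exp(-x).
General solution: u = C1*cos(x)*exp(x) + C2*exp(x)*sin(x) + exp(-x).
Apply the initial conditions: u(0) = 1 + C1 = 5 and u'(0) = -1 + C1 + C2 = 3. Solving gives C1 = 4, C2 = 0.

u = 4*cos(x)*exp(x) + exp(-x)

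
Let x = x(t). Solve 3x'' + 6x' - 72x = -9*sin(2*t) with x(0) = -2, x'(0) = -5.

Divide through by 3: x'' + 2x' - 24x = -3*sin(2*t).
Characteristic equation r² + 2r - 24 = 0 factors as (r - 4)(r + 6) = 0, so r = 4, -6.
Hence x_h = C1*exp(4*t) + C2*exp(-6*t).
Try x_p = A*cos(2*t) + B*sin(2*t). Substituting and equating the coefficients of cos(2t) and sin(2t) gives A = 3/200, B = 21/200, so x_p = 3*cos(2*t)/200 + 21*sin(2*t)/200.
General solution: x = 3*cos(2*t)/200 + 21*sin(2*t)/200 + C1*exp(4*t) + C2*exp(-6*t).
Apply the initial conditions: x(0) = 3/200 + C1 + C2 = -2 and x'(0) = 21/100 - 6*C2 + 4*C1 = -5. Solving gives C1 = -173/100, C2 = -57/200.

x = -173*exp(4*t)/100 - 57*exp(-6*t)/200 + 3*cos(2*t)/200 + 21*sin(2*t)/200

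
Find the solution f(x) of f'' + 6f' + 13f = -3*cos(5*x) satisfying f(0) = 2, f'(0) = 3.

Characteristic equation r² + 6r + 13 = 0 has discriminant (6)² - 4·(13) = -16 < 0, so r = -3 ± 2i.
Hence f_h = C1*cos(2*x)*exp(-3*x) + C2*exp(-3*x)*sin(2*x).
Try f_p = A*cos(5*x) + B*sin(5*x). Substituting and equating the coefficients of cos(5x) and sin(5x) gives A = 1/29, B = -5/58, so f_p = -5*sin(5*x)/58 + cos(5*x)/29.
General solution: f = -5*sin(5*x)/58 + cos(5*x)/29 + C1*cos(2*x)*exp(-3*x) + C2*exp(-3*x)*sin(2*x).
Apply the initial conditions: f(0) = 1/29 + C1 = 2 and f'(0) = -25/58 - 3*C1 + 2*C2 = 3. Solving gives C1 = 57/29, C2 = 541/116.

f = -5*sin(5*x)/58 + cos(5*x)/29 + 57*cos(2*x)*exp(-3*x)/29 + 541*exp(-3*x)*sin(2*x)/116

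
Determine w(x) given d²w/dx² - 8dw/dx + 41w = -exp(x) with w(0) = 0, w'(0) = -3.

w = -exp(x)/34 - 21*exp(4*x)*sin(5*x)/34 + cos(5*x)*exp(4*x)/34

Characteristic equation r² - 8r + 41 = 0 has discriminant (-8)² - 4·(41) = -100 < 0, so r = 4 ± 5i.
Hence w_h = C1*cos(5*x)*exp(4*x) + C2*exp(4*x)*sin(5*x).
Try w_p = A*exp(x). Substituting into the equation and dividing by exp(x) gives A = -1/34, so w_p = -exp(x)/34.
General solution: w = -exp(x)/34 + C1*cos(5*x)*exp(4*x) + C2*exp(4*x)*sin(5*x).
Apply the initial conditions: w(0) = -1/34 + C1 = 0 and w'(0) = -1/34 + 4*C1 + 5*C2 = -3. Solving gives C1 = 1/34, C2 = -21/34.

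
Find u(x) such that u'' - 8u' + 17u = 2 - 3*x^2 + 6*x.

Characteristic equation r² - 8r + 17 = 0 has discriminant (-8)² - 4·(17) = -4 < 0, so r = 4 ± i.
Hence u_h = C1*cos(x)*exp(4*x) + C2*exp(4*x)*sin(x).
For the particular solution try u_p = A0 + A1*x + A2*x^2. Substituting and matching coefficients of each power of x gives A0 = 1112/4913, A1 = 54/289, A2 = -3/17, so u_p = 1112/4913 - 3*x^2/17 + 54*x/289.

u = 1112/4913 - 3*x**2/17 + 54*x/289 + C1*cos(x)*exp(4*x) + C2*exp(4*x)*sin(x)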